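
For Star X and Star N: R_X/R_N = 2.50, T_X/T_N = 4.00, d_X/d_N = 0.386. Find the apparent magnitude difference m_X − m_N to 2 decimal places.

L_X/L_N = (2.50)²(4.00)⁴ = 1600.
F_X/F_N = (L_X/L_N)/(d_X/d_N)² = 1600/0.1490 = 1.074×10^4.
m_X − m_N = −2.5 log₁₀(1.074×10^4) = -10.08.

-10.08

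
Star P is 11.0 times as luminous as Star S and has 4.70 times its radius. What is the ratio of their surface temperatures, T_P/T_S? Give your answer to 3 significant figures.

L ∝ R²T⁴ gives T ∝ (L/R²)^(1/4), so
T_P/T_S = (11.0 / 4.70²)^(1/4) = (0.4980)^(1/4) = 0.8400.

0.840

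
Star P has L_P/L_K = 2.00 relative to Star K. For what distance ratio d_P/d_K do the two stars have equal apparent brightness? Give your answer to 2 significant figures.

1.4

Equal flux requires L_P/d_P² = L_K/d_K², so d_P/d_K = √(L_P/L_K)
= √(2.00) = 1.414.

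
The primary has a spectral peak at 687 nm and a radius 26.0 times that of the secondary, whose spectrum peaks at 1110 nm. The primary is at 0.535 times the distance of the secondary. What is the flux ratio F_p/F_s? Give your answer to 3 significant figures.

Wien's law: T_p/T_s = λ_s/λ_p = 1110/687 = 1.616.
L_p/L_s = (R_p/R_s)²(T_p/T_s)⁴ = (26.0)²(1.616)⁴ = 4607.
F_p/F_s = (L_p/L_s)/(d_p/d_s)² = 4607/(0.535)² = 1.610×10^4.

1.61×10^4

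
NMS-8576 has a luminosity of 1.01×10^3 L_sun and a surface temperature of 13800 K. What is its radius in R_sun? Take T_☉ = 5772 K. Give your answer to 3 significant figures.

5.56 R_sun

R/R_☉ = √(L/L_☉) / (T/T_☉)² = √(1.01×10^3) / (2.391)²
       = 31.78 / 5.716 = 5.560.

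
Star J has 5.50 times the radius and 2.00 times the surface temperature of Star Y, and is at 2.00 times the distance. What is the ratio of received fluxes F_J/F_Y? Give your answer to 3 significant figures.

121

L_J/L_Y = (R_J/R_Y)²(T_J/T_Y)⁴ = (5.50)² × (2.00)⁴ = 484.0.
F_J/F_Y = (L_J/L_Y)/(d_J/d_Y)² = 484.0 / (2.00)² = 121.0.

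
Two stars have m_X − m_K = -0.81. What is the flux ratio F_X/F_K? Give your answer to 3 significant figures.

2.11

F_X/F_K = 10^(−(m_X − m_K)/2.5) = 10^(0.81/2.5) = 10^0.324 = 2.109.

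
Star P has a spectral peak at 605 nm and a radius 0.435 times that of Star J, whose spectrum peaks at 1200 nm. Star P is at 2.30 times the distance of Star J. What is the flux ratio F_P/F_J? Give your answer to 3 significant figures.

Wien's law: T_P/T_J = λ_J/λ_P = 1200/605 = 1.983.
L_P/L_J = (R_P/R_J)²(T_P/T_J)⁴ = (0.435)²(1.983)⁴ = 2.929.
F_P/F_J = (L_P/L_J)/(d_P/d_J)² = 2.929/(2.30)² = 0.5536.

0.554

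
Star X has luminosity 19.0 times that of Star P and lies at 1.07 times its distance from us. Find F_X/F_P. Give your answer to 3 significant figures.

16.6

F = L/(4πd²), so F_X/F_P = (L_X/L_P) / (d_X/d_P)²
= 19.0 / (1.07)² = 19.0 / 1.145 = 16.60.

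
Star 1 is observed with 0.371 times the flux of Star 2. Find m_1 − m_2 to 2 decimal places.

m_1 − m_2 = −2.5 log₁₀(F_1/F_2) = −2.5 log₁₀(0.371) = −2.5 × (-0.431) = 1.077.

1.08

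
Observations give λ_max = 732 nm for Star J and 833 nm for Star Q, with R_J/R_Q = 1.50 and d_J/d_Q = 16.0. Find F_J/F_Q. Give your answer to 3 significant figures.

Wien's law: T_J/T_Q = λ_Q/λ_J = 833/732 = 1.138.
L_J/L_Q = (R_J/R_Q)²(T_J/T_Q)⁴ = (1.50)²(1.138)⁴ = 3.773.
F_J/F_Q = (L_J/L_Q)/(d_J/d_Q)² = 3.773/(16.0)² = 0.01474.

0.0147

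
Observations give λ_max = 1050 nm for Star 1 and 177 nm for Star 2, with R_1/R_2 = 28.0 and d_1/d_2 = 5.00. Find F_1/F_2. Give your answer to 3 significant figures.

0.0253

Wien's law: T_1/T_2 = λ_2/λ_1 = 177/1050 = 0.1686.
L_1/L_2 = (R_1/R_2)²(T_1/T_2)⁴ = (28.0)²(0.1686)⁴ = 0.6331.
F_1/F_2 = (L_1/L_2)/(d_1/d_2)² = 0.6331/(5.00)² = 0.02532.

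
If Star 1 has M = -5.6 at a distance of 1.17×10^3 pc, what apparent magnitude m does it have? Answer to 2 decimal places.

m = M + 5 log₁₀(d/10 pc) = -5.6 + 5 log₁₀(1.17×10^3/10)
  = -5.6 + 5 × 2.068 = -5.6 + 10.34 = 4.74.

4.74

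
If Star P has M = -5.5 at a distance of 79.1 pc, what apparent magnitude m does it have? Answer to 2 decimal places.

-1.01

m = M + 5 log₁₀(d/10 pc) = -5.5 + 5 log₁₀(79.1/10)
  = -5.5 + 5 × 0.898 = -5.5 + 4.49 = -1.01.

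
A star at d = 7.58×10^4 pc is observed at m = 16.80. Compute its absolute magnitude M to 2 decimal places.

-2.60

M = m − 5 log₁₀(d/10 pc) = 16.80 − 5 log₁₀(7.58×10^4/10)
  = 16.80 − 5 × 3.880 = 16.80 − 19.40 = -2.60.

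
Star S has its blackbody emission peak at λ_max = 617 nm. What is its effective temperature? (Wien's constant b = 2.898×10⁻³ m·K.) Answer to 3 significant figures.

4.70×10^3 K

T = b/λ_max = 2.898×10⁻³ / (617×10⁻⁹) = 4697 K.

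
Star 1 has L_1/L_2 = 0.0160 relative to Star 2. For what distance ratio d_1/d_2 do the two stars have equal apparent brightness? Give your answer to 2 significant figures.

Equal flux requires L_1/d_1² = L_2/d_2², so d_1/d_2 = √(L_1/L_2)
= √(0.0160) = 0.1265.

0.13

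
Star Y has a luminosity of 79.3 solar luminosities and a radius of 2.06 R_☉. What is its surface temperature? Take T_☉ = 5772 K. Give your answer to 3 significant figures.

T/T_☉ = (L/L_☉)^(1/4) / (R/R_☉)^(1/2)
T = 5772 × (79.3)^(1/4) / √(2.06) = 5772 × 2.984 / 1.435 = 1.200×10^4 K.

1.20×10^4 K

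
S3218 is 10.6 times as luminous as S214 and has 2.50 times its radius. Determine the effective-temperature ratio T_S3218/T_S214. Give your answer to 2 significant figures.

L ∝ R²T⁴ gives T ∝ (L/R²)^(1/4), so
T_S3218/T_S214 = (10.6 / 2.50²)^(1/4) = (1.696)^(1/4) = 1.141.

1.1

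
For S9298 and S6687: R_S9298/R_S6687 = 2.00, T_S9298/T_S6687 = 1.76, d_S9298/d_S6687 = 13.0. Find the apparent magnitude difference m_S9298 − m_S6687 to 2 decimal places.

L_S9298/L_S6687 = (2.00)²(1.76)⁴ = 38.38.
F_S9298/F_S6687 = (L_S9298/L_S6687)/(d_S9298/d_S6687)² = 38.38/169.0 = 0.2271.
m_S9298 − m_S6687 = −2.5 log₁₀(0.2271) = 1.61.

1.61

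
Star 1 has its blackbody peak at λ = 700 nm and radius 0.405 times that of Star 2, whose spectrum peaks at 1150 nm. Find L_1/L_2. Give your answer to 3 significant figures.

Wien's law gives T ∝ 1/λ_max, so T_1/T_2 = λ_2/λ_1 = 1150/700 = 1.643.
Then L ∝ R²T⁴ gives L_1/L_2 = (0.405)² × (1.643)⁴ = 0.1640 × 7.284 = 1.195.

1.19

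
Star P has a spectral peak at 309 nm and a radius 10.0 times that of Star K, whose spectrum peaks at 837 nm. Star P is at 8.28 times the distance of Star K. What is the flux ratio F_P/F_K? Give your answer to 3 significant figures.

78.5

Wien's law: T_P/T_K = λ_K/λ_P = 837/309 = 2.709.
L_P/L_K = (R_P/R_K)²(T_P/T_K)⁴ = (10.0)²(2.709)⁴ = 5384.
F_P/F_K = (L_P/L_K)/(d_P/d_K)² = 5384/(8.28)² = 78.52.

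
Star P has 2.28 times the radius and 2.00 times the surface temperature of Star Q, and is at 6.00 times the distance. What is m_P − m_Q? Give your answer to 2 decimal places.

L_P/L_Q = (2.28)²(2.00)⁴ = 83.17.
F_P/F_Q = (L_P/L_Q)/(d_P/d_Q)² = 83.17/36.00 = 2.310.
m_P − m_Q = −2.5 log₁₀(2.310) = -0.91.

-0.91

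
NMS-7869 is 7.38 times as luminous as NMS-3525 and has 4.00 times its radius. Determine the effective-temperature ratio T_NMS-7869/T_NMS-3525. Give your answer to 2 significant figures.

L ∝ R²T⁴ gives T ∝ (L/R²)^(1/4), so
T_NMS-7869/T_NMS-3525 = (7.38 / 4.00²)^(1/4) = (0.4612)^(1/4) = 0.8241.

0.82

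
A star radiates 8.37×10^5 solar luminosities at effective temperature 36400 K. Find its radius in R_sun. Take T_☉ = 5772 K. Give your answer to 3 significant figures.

R/R_☉ = √(L/L_☉) / (T/T_☉)² = √(8.37×10^5) / (6.306)²
       = 914.9 / 39.77 = 23.00.

23.0 R_sun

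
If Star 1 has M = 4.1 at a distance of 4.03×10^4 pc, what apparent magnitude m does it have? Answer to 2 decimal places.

m = M + 5 log₁₀(d/10 pc) = 4.1 + 5 log₁₀(4.03×10^4/10)
  = 4.1 + 5 × 3.605 = 4.1 + 18.03 = 22.13.

22.13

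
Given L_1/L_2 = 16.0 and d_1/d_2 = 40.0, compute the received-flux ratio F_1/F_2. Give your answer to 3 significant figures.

0.0100

F = L/(4πd²), so F_1/F_2 = (L_1/L_2) / (d_1/d_2)²
= 16.0 / (40.0)² = 16.0 / 1600 = 0.01000.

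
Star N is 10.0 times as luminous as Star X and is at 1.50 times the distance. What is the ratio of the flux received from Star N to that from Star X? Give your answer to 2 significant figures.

4.4

F = L/(4πd²), so F_N/F_X = (L_N/L_X) / (d_N/d_X)²
= 10.0 / (1.50)² = 10.0 / 2.250 = 4.444.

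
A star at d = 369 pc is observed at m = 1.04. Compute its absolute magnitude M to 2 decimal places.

M = m − 5 log₁₀(d/10 pc) = 1.04 − 5 log₁₀(369/10)
  = 1.04 − 5 × 1.567 = 1.04 − 7.84 = -6.80.

-6.80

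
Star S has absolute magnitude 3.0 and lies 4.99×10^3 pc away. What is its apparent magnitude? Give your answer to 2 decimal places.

m = M + 5 log₁₀(d/10 pc) = 3.0 + 5 log₁₀(4.99×10^3/10)
  = 3.0 + 5 × 2.698 = 3.0 + 13.49 = 16.49.

16.49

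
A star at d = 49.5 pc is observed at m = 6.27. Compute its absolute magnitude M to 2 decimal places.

M = m − 5 log₁₀(d/10 pc) = 6.27 − 5 log₁₀(49.5/10)
  = 6.27 − 5 × 0.695 = 6.27 − 3.47 = 2.80.

2.80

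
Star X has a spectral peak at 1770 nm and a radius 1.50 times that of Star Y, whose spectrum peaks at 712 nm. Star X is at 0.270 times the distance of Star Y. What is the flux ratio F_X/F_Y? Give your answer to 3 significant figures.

0.808

Wien's law: T_X/T_Y = λ_Y/λ_X = 712/1770 = 0.4023.
L_X/L_Y = (R_X/R_Y)²(T_X/T_Y)⁴ = (1.50)²(0.4023)⁴ = 0.05891.
F_X/F_Y = (L_X/L_Y)/(d_X/d_Y)² = 0.05891/(0.270)² = 0.8081.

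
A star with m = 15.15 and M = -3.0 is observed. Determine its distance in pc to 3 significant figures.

4.27×10^4 pc

m − M = 5 log₁₀(d/10 pc)
15.15 − (-3.0) = 18.15 = 5 log₁₀(d/10)
d = 10 × 10^(18.15/5) = 10 × 10^3.630 = 4.266×10^4 pc.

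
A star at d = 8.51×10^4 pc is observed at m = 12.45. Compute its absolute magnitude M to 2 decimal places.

-7.20

M = m − 5 log₁₀(d/10 pc) = 12.45 − 5 log₁₀(8.51×10^4/10)
  = 12.45 − 5 × 3.930 = 12.45 − 19.65 = -7.20.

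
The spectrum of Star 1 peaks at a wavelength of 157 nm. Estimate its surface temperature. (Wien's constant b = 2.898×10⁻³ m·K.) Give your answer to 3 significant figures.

T = b/λ_max = 2.898×10⁻³ / (157×10⁻⁹) = 1.846×10^4 K.

1.85×10^4 K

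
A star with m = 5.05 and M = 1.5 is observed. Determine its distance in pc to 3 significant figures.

m − M = 5 log₁₀(d/10 pc)
5.05 − (1.5) = 3.55 = 5 log₁₀(d/10)
d = 10 × 10^(3.55/5) = 10 × 10^0.710 = 51.29 pc.

51.3 pc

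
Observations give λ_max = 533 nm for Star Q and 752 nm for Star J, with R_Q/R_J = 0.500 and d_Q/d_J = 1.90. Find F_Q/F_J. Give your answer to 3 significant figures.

0.274

Wien's law: T_Q/T_J = λ_J/λ_Q = 752/533 = 1.411.
L_Q/L_J = (R_Q/R_J)²(T_Q/T_J)⁴ = (0.500)²(1.411)⁴ = 0.9906.
F_Q/F_J = (L_Q/L_J)/(d_Q/d_J)² = 0.9906/(1.90)² = 0.2744.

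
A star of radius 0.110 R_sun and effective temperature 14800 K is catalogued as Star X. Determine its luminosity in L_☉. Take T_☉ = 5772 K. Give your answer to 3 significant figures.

L/L_☉ = (R/R_☉)² (T/T_☉)⁴ = (0.110)² × (14800/5772)⁴
       = 0.01210 × (2.564)⁴ = 0.01210 × 43.23 = 0.5230.

0.523 L_☉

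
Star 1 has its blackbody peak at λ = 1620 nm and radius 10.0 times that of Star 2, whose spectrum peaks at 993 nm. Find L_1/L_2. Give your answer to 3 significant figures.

14.1

Wien's law gives T ∝ 1/λ_max, so T_1/T_2 = λ_2/λ_1 = 993/1620 = 0.6130.
Then L ∝ R²T⁴ gives L_1/L_2 = (10.0)² × (0.6130)⁴ = 100.0 × 0.1412 = 14.12.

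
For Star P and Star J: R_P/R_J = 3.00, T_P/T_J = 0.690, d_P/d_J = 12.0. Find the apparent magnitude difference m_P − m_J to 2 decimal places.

4.62

L_P/L_J = (3.00)²(0.690)⁴ = 2.040.
F_P/F_J = (L_P/L_J)/(d_P/d_J)² = 2.040/144.0 = 0.01417.
m_P − m_J = −2.5 log₁₀(0.01417) = 4.62.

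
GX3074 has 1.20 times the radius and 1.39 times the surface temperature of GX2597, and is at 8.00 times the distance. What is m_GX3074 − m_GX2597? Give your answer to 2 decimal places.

L_GX3074/L_GX2597 = (1.20)²(1.39)⁴ = 5.376.
F_GX3074/F_GX2597 = (L_GX3074/L_GX2597)/(d_GX3074/d_GX2597)² = 5.376/64.00 = 0.08399.
m_GX3074 − m_GX2597 = −2.5 log₁₀(0.08399) = 2.69.

2.69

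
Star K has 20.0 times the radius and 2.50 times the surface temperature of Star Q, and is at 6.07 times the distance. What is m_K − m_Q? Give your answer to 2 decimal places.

L_K/L_Q = (20.0)²(2.50)⁴ = 1.562×10^4.
F_K/F_Q = (L_K/L_Q)/(d_K/d_Q)² = 1.562×10^4/36.84 = 424.1.
m_K − m_Q = −2.5 log₁₀(424.1) = -6.57.

-6.57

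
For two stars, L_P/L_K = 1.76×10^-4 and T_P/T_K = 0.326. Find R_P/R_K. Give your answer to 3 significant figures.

0.125

L ∝ R²T⁴ gives R ∝ √L / T², so
R_P/R_K = √(1.76×10^-4) / (0.326)² = 0.01327 / 0.1063 = 0.1248.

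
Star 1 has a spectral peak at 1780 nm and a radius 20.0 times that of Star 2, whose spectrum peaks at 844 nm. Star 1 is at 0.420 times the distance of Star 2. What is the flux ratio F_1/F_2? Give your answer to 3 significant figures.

115

Wien's law: T_1/T_2 = λ_2/λ_1 = 844/1780 = 0.4742.
L_1/L_2 = (R_1/R_2)²(T_1/T_2)⁴ = (20.0)²(0.4742)⁴ = 20.22.
F_1/F_2 = (L_1/L_2)/(d_1/d_2)² = 20.22/(0.420)² = 114.6.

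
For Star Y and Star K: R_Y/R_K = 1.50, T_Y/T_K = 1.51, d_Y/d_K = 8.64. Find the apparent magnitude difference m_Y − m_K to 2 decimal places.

2.01

L_Y/L_K = (1.50)²(1.51)⁴ = 11.70.
F_Y/F_K = (L_Y/L_K)/(d_Y/d_K)² = 11.70/74.65 = 0.1567.
m_Y − m_K = −2.5 log₁₀(0.1567) = 2.01.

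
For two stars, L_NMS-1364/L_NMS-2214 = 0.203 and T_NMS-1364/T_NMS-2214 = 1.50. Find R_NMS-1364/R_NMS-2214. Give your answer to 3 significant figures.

0.200

L ∝ R²T⁴ gives R ∝ √L / T², so
R_NMS-1364/R_NMS-2214 = √(0.203) / (1.50)² = 0.4506 / 2.250 = 0.2002.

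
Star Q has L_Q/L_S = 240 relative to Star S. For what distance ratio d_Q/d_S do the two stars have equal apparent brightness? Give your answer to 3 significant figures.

15.5

Equal flux requires L_Q/d_Q² = L_S/d_S², so d_Q/d_S = √(L_Q/L_S)
= √(240) = 15.49.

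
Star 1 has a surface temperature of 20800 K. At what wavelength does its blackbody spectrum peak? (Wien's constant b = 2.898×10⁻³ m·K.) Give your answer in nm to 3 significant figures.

139 nm

λ_max = b/T = 2.898×10⁻³ / 20800 = 1.39×10^-7 m = 139.3 nm.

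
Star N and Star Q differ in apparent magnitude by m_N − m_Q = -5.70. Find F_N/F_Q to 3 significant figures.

191

F_N/F_Q = 10^(−(m_N − m_Q)/2.5) = 10^(5.70/2.5) = 10^2.280 = 190.5.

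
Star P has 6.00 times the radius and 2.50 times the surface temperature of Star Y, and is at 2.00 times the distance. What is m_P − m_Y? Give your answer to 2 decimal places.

-6.37

L_P/L_Y = (6.00)²(2.50)⁴ = 1406.
F_P/F_Y = (L_P/L_Y)/(d_P/d_Y)² = 1406/4.000 = 351.6.
m_P − m_Y = −2.5 log₁₀(351.6) = -6.37.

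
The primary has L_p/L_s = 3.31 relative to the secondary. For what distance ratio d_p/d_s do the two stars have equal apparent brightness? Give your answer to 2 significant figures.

1.8

Equal flux requires L_p/d_p² = L_s/d_s², so d_p/d_s = √(L_p/L_s)
= √(3.31) = 1.819.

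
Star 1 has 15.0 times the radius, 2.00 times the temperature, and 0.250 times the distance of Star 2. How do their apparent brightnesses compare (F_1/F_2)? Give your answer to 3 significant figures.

5.76×10^4

L_1/L_2 = (R_1/R_2)²(T_1/T_2)⁴ = (15.0)² × (2.00)⁴ = 3600.
F_1/F_2 = (L_1/L_2)/(d_1/d_2)² = 3600 / (0.250)² = 5.760×10^4.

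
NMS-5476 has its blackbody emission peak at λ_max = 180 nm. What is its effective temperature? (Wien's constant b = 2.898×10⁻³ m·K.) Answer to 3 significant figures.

T = b/λ_max = 2.898×10⁻³ / (180×10⁻⁹) = 1.610×10^4 K.

1.61×10^4 K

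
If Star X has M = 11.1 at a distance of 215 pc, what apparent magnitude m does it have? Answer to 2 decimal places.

m = M + 5 log₁₀(d/10 pc) = 11.1 + 5 log₁₀(215/10)
  = 11.1 + 5 × 1.332 = 11.1 + 6.66 = 17.76.

17.76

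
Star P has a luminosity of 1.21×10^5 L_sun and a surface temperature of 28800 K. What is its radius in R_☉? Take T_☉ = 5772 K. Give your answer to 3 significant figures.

14.0 R_☉

R/R_☉ = √(L/L_☉) / (T/T_☉)² = √(1.21×10^5) / (4.990)²
       = 347.9 / 24.90 = 13.97.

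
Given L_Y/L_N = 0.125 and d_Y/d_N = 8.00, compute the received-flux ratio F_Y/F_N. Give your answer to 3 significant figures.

F = L/(4πd²), so F_Y/F_N = (L_Y/L_N) / (d_Y/d_N)²
= 0.125 / (8.00)² = 0.125 / 64.00 = 0.001953.

0.00195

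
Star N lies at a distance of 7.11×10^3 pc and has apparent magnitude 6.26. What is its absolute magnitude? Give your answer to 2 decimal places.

M = m − 5 log₁₀(d/10 pc) = 6.26 − 5 log₁₀(7.11×10^3/10)
  = 6.26 − 5 × 2.852 = 6.26 − 14.26 = -8.00.

-8.00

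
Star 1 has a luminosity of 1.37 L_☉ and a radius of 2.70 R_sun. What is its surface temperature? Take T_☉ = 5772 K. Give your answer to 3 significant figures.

T/T_☉ = (L/L_☉)^(1/4) / (R/R_☉)^(1/2)
T = 5772 × (1.37)^(1/4) / √(2.70) = 5772 × 1.082 / 1.643 = 3800 K.

3.80×10^3 K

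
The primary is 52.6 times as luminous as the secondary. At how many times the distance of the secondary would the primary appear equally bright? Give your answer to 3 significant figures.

7.25

Equal flux requires L_p/d_p² = L_s/d_s², so d_p/d_s = √(L_p/L_s)
= √(52.6) = 7.253.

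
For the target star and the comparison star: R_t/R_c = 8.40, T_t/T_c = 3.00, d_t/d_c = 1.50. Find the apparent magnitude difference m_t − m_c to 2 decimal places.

L_t/L_c = (8.40)²(3.00)⁴ = 5715.
F_t/F_c = (L_t/L_c)/(d_t/d_c)² = 5715/2.250 = 2540.
m_t − m_c = −2.5 log₁₀(2540) = -8.51.

-8.51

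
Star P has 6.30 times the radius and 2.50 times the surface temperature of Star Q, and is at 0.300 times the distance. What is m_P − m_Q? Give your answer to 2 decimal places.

-10.59

L_P/L_Q = (6.30)²(2.50)⁴ = 1550.
F_P/F_Q = (L_P/L_Q)/(d_P/d_Q)² = 1550/0.09000 = 1.723×10^4.
m_P − m_Q = −2.5 log₁₀(1.723×10^4) = -10.59.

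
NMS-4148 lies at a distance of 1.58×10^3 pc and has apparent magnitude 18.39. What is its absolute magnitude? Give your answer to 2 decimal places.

7.40

M = m − 5 log₁₀(d/10 pc) = 18.39 − 5 log₁₀(1.58×10^3/10)
  = 18.39 − 5 × 2.199 = 18.39 − 10.99 = 7.40.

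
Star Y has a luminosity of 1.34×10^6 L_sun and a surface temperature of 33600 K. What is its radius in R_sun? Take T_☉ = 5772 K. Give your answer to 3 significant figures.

R/R_☉ = √(L/L_☉) / (T/T_☉)² = √(1.34×10^6) / (5.821)²
       = 1158 / 33.89 = 34.16.

34.2 R_sun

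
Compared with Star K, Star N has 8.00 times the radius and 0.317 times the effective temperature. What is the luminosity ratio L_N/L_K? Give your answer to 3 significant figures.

0.646

From the Stefan–Boltzmann law, L ∝ R²T⁴, so
L_N/L_K = (R_N/R_K)² (T_N/T_K)⁴ = (8.00)² × (0.317)⁴ = 64.00 × 0.01010 = 0.6463.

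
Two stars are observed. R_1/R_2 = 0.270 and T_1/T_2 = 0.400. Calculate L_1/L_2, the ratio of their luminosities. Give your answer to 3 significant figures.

0.00187

From the Stefan–Boltzmann law, L ∝ R²T⁴, so
L_1/L_2 = (R_1/R_2)² (T_1/T_2)⁴ = (0.270)² × (0.400)⁴ = 0.07290 × 0.02560 = 0.001866.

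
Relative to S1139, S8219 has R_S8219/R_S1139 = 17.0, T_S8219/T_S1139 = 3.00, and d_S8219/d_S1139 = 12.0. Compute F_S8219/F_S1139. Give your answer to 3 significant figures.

163

L_S8219/L_S1139 = (R_S8219/R_S1139)²(T_S8219/T_S1139)⁴ = (17.0)² × (3.00)⁴ = 2.341×10^4.
F_S8219/F_S1139 = (L_S8219/L_S1139)/(d_S8219/d_S1139)² = 2.341×10^4 / (12.0)² = 162.6.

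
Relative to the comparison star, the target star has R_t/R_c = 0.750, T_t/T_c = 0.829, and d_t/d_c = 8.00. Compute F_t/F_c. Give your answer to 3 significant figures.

0.00415

L_t/L_c = (R_t/R_c)²(T_t/T_c)⁴ = (0.750)² × (0.829)⁴ = 0.2657.
F_t/F_c = (L_t/L_c)/(d_t/d_c)² = 0.2657 / (8.00)² = 0.004151.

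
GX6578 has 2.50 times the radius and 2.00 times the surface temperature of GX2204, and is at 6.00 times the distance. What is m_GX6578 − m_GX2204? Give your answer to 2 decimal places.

-1.11

L_GX6578/L_GX2204 = (2.50)²(2.00)⁴ = 100.0.
F_GX6578/F_GX2204 = (L_GX6578/L_GX2204)/(d_GX6578/d_GX2204)² = 100.0/36.00 = 2.778.
m_GX6578 − m_GX2204 = −2.5 log₁₀(2.778) = -1.11.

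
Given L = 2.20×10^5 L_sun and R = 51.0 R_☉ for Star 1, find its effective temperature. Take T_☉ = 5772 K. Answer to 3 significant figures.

T/T_☉ = (L/L_☉)^(1/4) / (R/R_☉)^(1/2)
T = 5772 × (2.20×10^5)^(1/4) / √(51.0) = 5772 × 21.66 / 7.141 = 1.750×10^4 K.

1.75×10^4 K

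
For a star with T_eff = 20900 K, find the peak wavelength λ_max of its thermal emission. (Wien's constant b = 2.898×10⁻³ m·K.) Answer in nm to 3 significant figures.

139 nm

λ_max = b/T = 2.898×10⁻³ / 20900 = 1.39×10^-7 m = 138.7 nm.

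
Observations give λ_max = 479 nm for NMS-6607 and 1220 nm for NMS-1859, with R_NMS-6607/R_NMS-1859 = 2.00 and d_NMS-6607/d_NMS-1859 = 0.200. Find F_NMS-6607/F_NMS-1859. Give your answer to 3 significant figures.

Wien's law: T_NMS-6607/T_NMS-1859 = λ_NMS-1859/λ_NMS-6607 = 1220/479 = 2.547.
L_NMS-6607/L_NMS-1859 = (R_NMS-6607/R_NMS-1859)²(T_NMS-6607/T_NMS-1859)⁴ = (2.00)²(2.547)⁴ = 168.3.
F_NMS-6607/F_NMS-1859 = (L_NMS-6607/L_NMS-1859)/(d_NMS-6607/d_NMS-1859)² = 168.3/(0.200)² = 4208.

4.21×10^3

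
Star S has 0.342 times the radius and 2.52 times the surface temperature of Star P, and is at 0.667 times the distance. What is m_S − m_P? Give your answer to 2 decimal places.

L_S/L_P = (0.342)²(2.52)⁴ = 4.717.
F_S/F_P = (L_S/L_P)/(d_S/d_P)² = 4.717/0.4449 = 10.60.
m_S − m_P = −2.5 log₁₀(10.60) = -2.56.

-2.56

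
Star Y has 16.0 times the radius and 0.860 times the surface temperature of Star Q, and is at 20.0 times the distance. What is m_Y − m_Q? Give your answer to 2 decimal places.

1.14

L_Y/L_Q = (16.0)²(0.860)⁴ = 140.0.
F_Y/F_Q = (L_Y/L_Q)/(d_Y/d_Q)² = 140.0/400.0 = 0.3501.
m_Y − m_Q = −2.5 log₁₀(0.3501) = 1.14.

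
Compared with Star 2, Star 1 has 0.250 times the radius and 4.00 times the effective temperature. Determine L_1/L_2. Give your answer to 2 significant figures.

From the Stefan–Boltzmann law, L ∝ R²T⁴, so
L_1/L_2 = (R_1/R_2)² (T_1/T_2)⁴ = (0.250)² × (4.00)⁴ = 0.06250 × 256.0 = 16.00.

16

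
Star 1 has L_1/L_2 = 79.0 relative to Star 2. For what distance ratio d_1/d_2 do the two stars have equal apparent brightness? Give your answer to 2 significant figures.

Equal flux requires L_1/d_1² = L_2/d_2², so d_1/d_2 = √(L_1/L_2)
= √(79.0) = 8.888.

8.9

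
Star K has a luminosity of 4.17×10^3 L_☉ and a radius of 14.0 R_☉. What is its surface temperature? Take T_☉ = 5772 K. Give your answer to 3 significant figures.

T/T_☉ = (L/L_☉)^(1/4) / (R/R_☉)^(1/2)
T = 5772 × (4.17×10^3)^(1/4) / √(14.0) = 5772 × 8.036 / 3.742 = 1.240×10^4 K.

1.24×10^4 K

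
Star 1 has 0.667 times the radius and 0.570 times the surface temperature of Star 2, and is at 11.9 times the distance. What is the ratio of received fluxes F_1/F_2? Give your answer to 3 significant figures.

L_1/L_2 = (R_1/R_2)²(T_1/T_2)⁴ = (0.667)² × (0.570)⁴ = 0.04696.
F_1/F_2 = (L_1/L_2)/(d_1/d_2)² = 0.04696 / (11.9)² = 3.316×10^-4.

3.32×10^-4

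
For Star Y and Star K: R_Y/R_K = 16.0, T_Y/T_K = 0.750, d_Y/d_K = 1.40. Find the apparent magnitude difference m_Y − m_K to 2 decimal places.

-4.04

L_Y/L_K = (16.0)²(0.750)⁴ = 81.00.
F_Y/F_K = (L_Y/L_K)/(d_Y/d_K)² = 81.00/1.960 = 41.33.
m_Y − m_K = −2.5 log₁₀(41.33) = -4.04.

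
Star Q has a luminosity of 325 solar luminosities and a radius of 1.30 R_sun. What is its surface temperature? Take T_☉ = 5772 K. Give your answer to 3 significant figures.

T/T_☉ = (L/L_☉)^(1/4) / (R/R_☉)^(1/2)
T = 5772 × (325)^(1/4) / √(1.30) = 5772 × 4.246 / 1.140 = 2.149×10^4 K.

2.15×10^4 K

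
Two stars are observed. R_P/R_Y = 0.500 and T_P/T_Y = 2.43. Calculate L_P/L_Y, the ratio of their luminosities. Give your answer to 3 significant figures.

From the Stefan–Boltzmann law, L ∝ R²T⁴, so
L_P/L_Y = (R_P/R_Y)² (T_P/T_Y)⁴ = (0.500)² × (2.43)⁴ = 0.2500 × 34.87 = 8.717.

8.72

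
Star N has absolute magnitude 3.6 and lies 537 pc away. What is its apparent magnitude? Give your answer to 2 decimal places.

12.25

m = M + 5 log₁₀(d/10 pc) = 3.6 + 5 log₁₀(537/10)
  = 3.6 + 5 × 1.730 = 3.6 + 8.65 = 12.25.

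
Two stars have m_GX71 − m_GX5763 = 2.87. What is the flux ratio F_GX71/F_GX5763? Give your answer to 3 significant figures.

0.0711

F_GX71/F_GX5763 = 10^(−(m_GX71 − m_GX5763)/2.5) = 10^(-2.87/2.5) = 10^-1.148 = 0.07112.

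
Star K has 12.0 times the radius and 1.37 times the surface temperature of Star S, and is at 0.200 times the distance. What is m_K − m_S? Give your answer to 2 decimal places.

L_K/L_S = (12.0)²(1.37)⁴ = 507.3.
F_K/F_S = (L_K/L_S)/(d_K/d_S)² = 507.3/0.04000 = 1.268×10^4.
m_K − m_S = −2.5 log₁₀(1.268×10^4) = -10.26.

-10.26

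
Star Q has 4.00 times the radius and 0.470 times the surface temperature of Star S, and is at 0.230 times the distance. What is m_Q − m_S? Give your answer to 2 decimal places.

L_Q/L_S = (4.00)²(0.470)⁴ = 0.7807.
F_Q/F_S = (L_Q/L_S)/(d_Q/d_S)² = 0.7807/0.05290 = 14.76.
m_Q − m_S = −2.5 log₁₀(14.76) = -2.92.

-2.92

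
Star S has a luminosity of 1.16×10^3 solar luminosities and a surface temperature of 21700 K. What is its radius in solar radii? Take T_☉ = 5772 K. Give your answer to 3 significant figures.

R/R_☉ = √(L/L_☉) / (T/T_☉)² = √(1.16×10^3) / (3.760)²
       = 34.06 / 14.13 = 2.410.

2.41 solar radii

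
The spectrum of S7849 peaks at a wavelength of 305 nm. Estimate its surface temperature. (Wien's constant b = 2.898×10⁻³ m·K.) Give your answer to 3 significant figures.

9.50×10^3 K

T = b/λ_max = 2.898×10⁻³ / (305×10⁻⁹) = 9502 K.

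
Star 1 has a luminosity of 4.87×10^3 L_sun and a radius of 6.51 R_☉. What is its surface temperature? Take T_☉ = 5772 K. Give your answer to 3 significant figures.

T/T_☉ = (L/L_☉)^(1/4) / (R/R_☉)^(1/2)
T = 5772 × (4.87×10^3)^(1/4) / √(6.51) = 5772 × 8.354 / 2.551 = 1.890×10^4 K.

1.89×10^4 K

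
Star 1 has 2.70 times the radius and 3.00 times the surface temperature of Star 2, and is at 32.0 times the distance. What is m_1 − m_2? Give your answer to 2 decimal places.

L_1/L_2 = (2.70)²(3.00)⁴ = 590.5.
F_1/F_2 = (L_1/L_2)/(d_1/d_2)² = 590.5/1024 = 0.5767.
m_1 − m_2 = −2.5 log₁₀(0.5767) = 0.60.

0.60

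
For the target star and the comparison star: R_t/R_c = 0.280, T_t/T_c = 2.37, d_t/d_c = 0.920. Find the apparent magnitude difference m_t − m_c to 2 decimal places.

L_t/L_c = (0.280)²(2.37)⁴ = 2.473.
F_t/F_c = (L_t/L_c)/(d_t/d_c)² = 2.473/0.8464 = 2.922.
m_t − m_c = −2.5 log₁₀(2.922) = -1.16.

-1.16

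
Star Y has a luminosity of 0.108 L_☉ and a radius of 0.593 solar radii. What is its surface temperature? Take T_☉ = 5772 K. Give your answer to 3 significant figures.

4.30×10^3 K

T/T_☉ = (L/L_☉)^(1/4) / (R/R_☉)^(1/2)
T = 5772 × (0.108)^(1/4) / √(0.593) = 5772 × 0.5733 / 0.7701 = 4297 K.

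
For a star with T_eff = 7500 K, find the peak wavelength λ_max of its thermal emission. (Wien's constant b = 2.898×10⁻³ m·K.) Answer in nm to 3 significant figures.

386 nm

λ_max = b/T = 2.898×10⁻³ / 7500 = 3.86×10^-7 m = 386.4 nm.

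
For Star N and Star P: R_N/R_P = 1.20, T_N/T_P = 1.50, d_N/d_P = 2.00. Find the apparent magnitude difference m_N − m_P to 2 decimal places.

-0.65

L_N/L_P = (1.20)²(1.50)⁴ = 7.290.
F_N/F_P = (L_N/L_P)/(d_N/d_P)² = 7.290/4.000 = 1.823.
m_N − m_P = −2.5 log₁₀(1.823) = -0.65.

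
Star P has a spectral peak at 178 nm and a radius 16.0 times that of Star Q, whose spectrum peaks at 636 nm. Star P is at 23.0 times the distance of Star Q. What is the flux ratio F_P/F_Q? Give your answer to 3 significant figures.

78.9

Wien's law: T_P/T_Q = λ_Q/λ_P = 636/178 = 3.573.
L_P/L_Q = (R_P/R_Q)²(T_P/T_Q)⁴ = (16.0)²(3.573)⁴ = 4.172×10^4.
F_P/F_Q = (L_P/L_Q)/(d_P/d_Q)² = 4.172×10^4/(23.0)² = 78.87.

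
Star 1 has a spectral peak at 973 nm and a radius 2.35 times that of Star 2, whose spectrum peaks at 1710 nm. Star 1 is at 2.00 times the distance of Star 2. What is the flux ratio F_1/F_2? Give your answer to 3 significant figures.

Wien's law: T_1/T_2 = λ_2/λ_1 = 1710/973 = 1.757.
L_1/L_2 = (R_1/R_2)²(T_1/T_2)⁴ = (2.35)²(1.757)⁴ = 52.68.
F_1/F_2 = (L_1/L_2)/(d_1/d_2)² = 52.68/(2.00)² = 13.17.

13.2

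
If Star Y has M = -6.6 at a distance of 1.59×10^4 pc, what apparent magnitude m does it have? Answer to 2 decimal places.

m = M + 5 log₁₀(d/10 pc) = -6.6 + 5 log₁₀(1.59×10^4/10)
  = -6.6 + 5 × 3.201 = -6.6 + 16.01 = 9.41.

9.41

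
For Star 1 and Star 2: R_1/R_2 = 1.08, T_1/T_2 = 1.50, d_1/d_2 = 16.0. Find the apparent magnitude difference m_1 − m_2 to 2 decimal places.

4.09

L_1/L_2 = (1.08)²(1.50)⁴ = 5.905.
F_1/F_2 = (L_1/L_2)/(d_1/d_2)² = 5.905/256.0 = 0.02307.
m_1 − m_2 = −2.5 log₁₀(0.02307) = 4.09.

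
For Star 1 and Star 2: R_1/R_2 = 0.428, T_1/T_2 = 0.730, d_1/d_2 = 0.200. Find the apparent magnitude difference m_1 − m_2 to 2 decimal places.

L_1/L_2 = (0.428)²(0.730)⁴ = 0.05202.
F_1/F_2 = (L_1/L_2)/(d_1/d_2)² = 0.05202/0.04000 = 1.301.
m_1 − m_2 = −2.5 log₁₀(1.301) = -0.29.

-0.29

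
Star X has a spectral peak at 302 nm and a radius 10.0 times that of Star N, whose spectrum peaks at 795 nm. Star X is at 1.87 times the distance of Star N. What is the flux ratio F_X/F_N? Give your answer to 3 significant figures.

1.37×10^3

Wien's law: T_X/T_N = λ_N/λ_X = 795/302 = 2.632.
L_X/L_N = (R_X/R_N)²(T_X/T_N)⁴ = (10.0)²(2.632)⁴ = 4802.
F_X/F_N = (L_X/L_N)/(d_X/d_N)² = 4802/(1.87)² = 1373.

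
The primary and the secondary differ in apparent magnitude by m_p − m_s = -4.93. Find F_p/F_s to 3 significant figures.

F_p/F_s = 10^(−(m_p − m_s)/2.5) = 10^(4.93/2.5) = 10^1.972 = 93.76.

93.8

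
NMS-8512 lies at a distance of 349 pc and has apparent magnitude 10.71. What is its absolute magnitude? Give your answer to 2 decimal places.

M = m − 5 log₁₀(d/10 pc) = 10.71 − 5 log₁₀(349/10)
  = 10.71 − 5 × 1.543 = 10.71 − 7.71 = 3.00.

3.00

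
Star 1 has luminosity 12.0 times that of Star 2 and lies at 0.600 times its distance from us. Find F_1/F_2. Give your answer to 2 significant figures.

33

F = L/(4πd²), so F_1/F_2 = (L_1/L_2) / (d_1/d_2)²
= 12.0 / (0.600)² = 12.0 / 0.3600 = 33.33.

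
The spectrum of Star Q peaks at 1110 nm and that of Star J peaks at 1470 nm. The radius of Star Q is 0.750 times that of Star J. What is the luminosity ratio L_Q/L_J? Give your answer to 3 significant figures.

1.73

Wien's law gives T ∝ 1/λ_max, so T_Q/T_J = λ_J/λ_Q = 1470/1110 = 1.324.
Then L ∝ R²T⁴ gives L_Q/L_J = (0.750)² × (1.324)⁴ = 0.5625 × 3.076 = 1.730.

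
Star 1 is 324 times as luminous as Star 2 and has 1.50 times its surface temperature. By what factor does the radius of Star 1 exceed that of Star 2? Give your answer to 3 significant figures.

L ∝ R²T⁴ gives R ∝ √L / T², so
R_1/R_2 = √(324) / (1.50)² = 18.00 / 2.250 = 8.000.

8.00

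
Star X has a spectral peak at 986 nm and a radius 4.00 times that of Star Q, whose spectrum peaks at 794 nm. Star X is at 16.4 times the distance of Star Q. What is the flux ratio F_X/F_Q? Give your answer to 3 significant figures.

Wien's law: T_X/T_Q = λ_Q/λ_X = 794/986 = 0.8053.
L_X/L_Q = (R_X/R_Q)²(T_X/T_Q)⁴ = (4.00)²(0.8053)⁴ = 6.728.
F_X/F_Q = (L_X/L_Q)/(d_X/d_Q)² = 6.728/(16.4)² = 0.02502.

0.0250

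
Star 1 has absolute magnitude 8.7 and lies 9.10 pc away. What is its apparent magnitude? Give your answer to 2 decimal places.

m = M + 5 log₁₀(d/10 pc) = 8.7 + 5 log₁₀(9.10/10)
  = 8.7 + 5 × -0.041 = 8.7 + -0.20 = 8.50.

8.50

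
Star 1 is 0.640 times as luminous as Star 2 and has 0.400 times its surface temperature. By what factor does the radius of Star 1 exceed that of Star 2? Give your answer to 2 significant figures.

L ∝ R²T⁴ gives R ∝ √L / T², so
R_1/R_2 = √(0.640) / (0.400)² = 0.8000 / 0.1600 = 5.000.

5.0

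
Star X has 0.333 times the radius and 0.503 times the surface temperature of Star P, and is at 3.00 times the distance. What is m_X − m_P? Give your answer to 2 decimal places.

L_X/L_P = (0.333)²(0.503)⁴ = 0.007098.
F_X/F_P = (L_X/L_P)/(d_X/d_P)² = 0.007098/9.000 = 7.887×10^-4.
m_X − m_P = −2.5 log₁₀(7.887×10^-4) = 7.76.

7.76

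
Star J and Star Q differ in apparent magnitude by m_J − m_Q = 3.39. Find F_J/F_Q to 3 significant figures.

0.0441

F_J/F_Q = 10^(−(m_J − m_Q)/2.5) = 10^(-3.39/2.5) = 10^-1.356 = 0.04406.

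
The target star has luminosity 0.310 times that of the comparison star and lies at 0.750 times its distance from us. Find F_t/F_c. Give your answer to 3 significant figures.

F = L/(4πd²), so F_t/F_c = (L_t/L_c) / (d_t/d_c)²
= 0.310 / (0.750)² = 0.310 / 0.5625 = 0.5511.

0.551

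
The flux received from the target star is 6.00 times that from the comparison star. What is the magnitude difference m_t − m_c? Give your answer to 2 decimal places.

-1.95

m_t − m_c = −2.5 log₁₀(F_t/F_c) = −2.5 log₁₀(6.00) = −2.5 × (0.778) = -1.945.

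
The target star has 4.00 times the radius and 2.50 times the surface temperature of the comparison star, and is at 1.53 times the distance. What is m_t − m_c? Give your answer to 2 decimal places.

-6.07

L_t/L_c = (4.00)²(2.50)⁴ = 625.0.
F_t/F_c = (L_t/L_c)/(d_t/d_c)² = 625.0/2.341 = 267.0.
m_t − m_c = −2.5 log₁₀(267.0) = -6.07.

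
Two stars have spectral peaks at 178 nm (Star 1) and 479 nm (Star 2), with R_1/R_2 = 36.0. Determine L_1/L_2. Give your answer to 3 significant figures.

6.80×10^4

Wien's law gives T ∝ 1/λ_max, so T_1/T_2 = λ_2/λ_1 = 479/178 = 2.691.
Then L ∝ R²T⁴ gives L_1/L_2 = (36.0)² × (2.691)⁴ = 1296 × 52.44 = 6.796×10^4.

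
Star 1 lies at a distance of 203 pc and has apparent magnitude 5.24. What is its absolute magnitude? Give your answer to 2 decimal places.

M = m − 5 log₁₀(d/10 pc) = 5.24 − 5 log₁₀(203/10)
  = 5.24 − 5 × 1.307 = 5.24 − 6.54 = -1.30.

-1.30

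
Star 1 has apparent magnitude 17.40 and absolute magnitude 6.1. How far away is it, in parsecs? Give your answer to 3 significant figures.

m − M = 5 log₁₀(d/10 pc)
17.40 − (6.1) = 11.30 = 5 log₁₀(d/10)
d = 10 × 10^(11.30/5) = 10 × 10^2.260 = 1820 pc.

1.82×10^3 pc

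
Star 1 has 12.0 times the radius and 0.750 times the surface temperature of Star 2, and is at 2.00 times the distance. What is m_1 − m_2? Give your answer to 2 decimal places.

L_1/L_2 = (12.0)²(0.750)⁴ = 45.56.
F_1/F_2 = (L_1/L_2)/(d_1/d_2)² = 45.56/4.000 = 11.39.
m_1 − m_2 = −2.5 log₁₀(11.39) = -2.64.

-2.64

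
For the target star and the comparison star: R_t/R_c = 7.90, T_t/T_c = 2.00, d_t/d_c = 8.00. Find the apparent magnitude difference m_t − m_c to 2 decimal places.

-2.98

L_t/L_c = (7.90)²(2.00)⁴ = 998.6.
F_t/F_c = (L_t/L_c)/(d_t/d_c)² = 998.6/64.00 = 15.60.
m_t − m_c = −2.5 log₁₀(15.60) = -2.98.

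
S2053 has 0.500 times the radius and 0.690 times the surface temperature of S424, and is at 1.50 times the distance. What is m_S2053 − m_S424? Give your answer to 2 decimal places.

4.00

L_S2053/L_S424 = (0.500)²(0.690)⁴ = 0.05667.
F_S2053/F_S424 = (L_S2053/L_S424)/(d_S2053/d_S424)² = 0.05667/2.250 = 0.02519.
m_S2053 − m_S424 = −2.5 log₁₀(0.02519) = 4.00.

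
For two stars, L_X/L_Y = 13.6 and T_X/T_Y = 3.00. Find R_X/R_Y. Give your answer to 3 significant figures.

0.410

L ∝ R²T⁴ gives R ∝ √L / T², so
R_X/R_Y = √(13.6) / (3.00)² = 3.688 / 9.000 = 0.4098.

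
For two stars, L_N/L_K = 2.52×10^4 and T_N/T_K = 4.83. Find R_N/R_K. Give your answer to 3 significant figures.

L ∝ R²T⁴ gives R ∝ √L / T², so
R_N/R_K = √(2.52×10^4) / (4.83)² = 158.7 / 23.33 = 6.805.

6.80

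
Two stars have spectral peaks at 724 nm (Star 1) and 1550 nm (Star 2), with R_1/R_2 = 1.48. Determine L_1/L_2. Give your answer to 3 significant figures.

46.0

Wien's law gives T ∝ 1/λ_max, so T_1/T_2 = λ_2/λ_1 = 1550/724 = 2.141.
Then L ∝ R²T⁴ gives L_1/L_2 = (1.48)² × (2.141)⁴ = 2.190 × 21.01 = 46.01.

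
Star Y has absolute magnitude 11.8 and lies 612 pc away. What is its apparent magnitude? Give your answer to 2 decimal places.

20.73

m = M + 5 log₁₀(d/10 pc) = 11.8 + 5 log₁₀(612/10)
  = 11.8 + 5 × 1.787 = 11.8 + 8.93 = 20.73.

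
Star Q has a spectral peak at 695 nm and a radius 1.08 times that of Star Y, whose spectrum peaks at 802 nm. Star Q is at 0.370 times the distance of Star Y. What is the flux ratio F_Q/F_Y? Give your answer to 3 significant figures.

Wien's law: T_Q/T_Y = λ_Y/λ_Q = 802/695 = 1.154.
L_Q/L_Y = (R_Q/R_Y)²(T_Q/T_Y)⁴ = (1.08)²(1.154)⁴ = 2.068.
F_Q/F_Y = (L_Q/L_Y)/(d_Q/d_Y)² = 2.068/(0.370)² = 15.11.

15.1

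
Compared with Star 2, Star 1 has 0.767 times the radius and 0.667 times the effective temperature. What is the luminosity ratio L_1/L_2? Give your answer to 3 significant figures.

From the Stefan–Boltzmann law, L ∝ R²T⁴, so
L_1/L_2 = (R_1/R_2)² (T_1/T_2)⁴ = (0.767)² × (0.667)⁴ = 0.5883 × 0.1979 = 0.1164.

0.116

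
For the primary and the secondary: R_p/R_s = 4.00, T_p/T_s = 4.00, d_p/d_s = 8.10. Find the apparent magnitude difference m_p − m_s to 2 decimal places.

-4.49

L_p/L_s = (4.00)²(4.00)⁴ = 4096.
F_p/F_s = (L_p/L_s)/(d_p/d_s)² = 4096/65.61 = 62.43.
m_p − m_s = −2.5 log₁₀(62.43) = -4.49.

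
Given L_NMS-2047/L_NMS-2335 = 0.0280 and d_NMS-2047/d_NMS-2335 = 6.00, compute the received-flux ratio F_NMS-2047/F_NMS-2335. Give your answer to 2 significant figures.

F = L/(4πd²), so F_NMS-2047/F_NMS-2335 = (L_NMS-2047/L_NMS-2335) / (d_NMS-2047/d_NMS-2335)²
= 0.0280 / (6.00)² = 0.0280 / 36.00 = 7.778×10^-4.

7.8×10^-4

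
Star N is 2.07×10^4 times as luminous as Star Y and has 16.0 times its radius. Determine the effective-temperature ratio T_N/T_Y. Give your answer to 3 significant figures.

L ∝ R²T⁴ gives T ∝ (L/R²)^(1/4), so
T_N/T_Y = (2.07×10^4 / 16.0²)^(1/4) = (80.86)^(1/4) = 2.999.

3.00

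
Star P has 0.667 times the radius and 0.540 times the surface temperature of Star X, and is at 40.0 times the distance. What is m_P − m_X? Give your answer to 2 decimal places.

L_P/L_X = (0.667)²(0.540)⁴ = 0.03783.
F_P/F_X = (L_P/L_X)/(d_P/d_X)² = 0.03783/1600 = 2.364×10^-5.
m_P − m_X = −2.5 log₁₀(2.364×10^-5) = 11.57.

11.57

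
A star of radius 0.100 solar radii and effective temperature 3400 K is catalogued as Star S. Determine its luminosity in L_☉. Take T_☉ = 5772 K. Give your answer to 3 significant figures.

L/L_☉ = (R/R_☉)² (T/T_☉)⁴ = (0.100)² × (3400/5772)⁴
       = 0.01000 × (0.5891)⁴ = 0.01000 × 0.1204 = 0.001204.

0.00120 L_☉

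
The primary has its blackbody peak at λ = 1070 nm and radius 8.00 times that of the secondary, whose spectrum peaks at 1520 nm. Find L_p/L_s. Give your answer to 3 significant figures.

261

Wien's law gives T ∝ 1/λ_max, so T_p/T_s = λ_s/λ_p = 1520/1070 = 1.421.
Then L ∝ R²T⁴ gives L_p/L_s = (8.00)² × (1.421)⁴ = 64.00 × 4.072 = 260.6.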